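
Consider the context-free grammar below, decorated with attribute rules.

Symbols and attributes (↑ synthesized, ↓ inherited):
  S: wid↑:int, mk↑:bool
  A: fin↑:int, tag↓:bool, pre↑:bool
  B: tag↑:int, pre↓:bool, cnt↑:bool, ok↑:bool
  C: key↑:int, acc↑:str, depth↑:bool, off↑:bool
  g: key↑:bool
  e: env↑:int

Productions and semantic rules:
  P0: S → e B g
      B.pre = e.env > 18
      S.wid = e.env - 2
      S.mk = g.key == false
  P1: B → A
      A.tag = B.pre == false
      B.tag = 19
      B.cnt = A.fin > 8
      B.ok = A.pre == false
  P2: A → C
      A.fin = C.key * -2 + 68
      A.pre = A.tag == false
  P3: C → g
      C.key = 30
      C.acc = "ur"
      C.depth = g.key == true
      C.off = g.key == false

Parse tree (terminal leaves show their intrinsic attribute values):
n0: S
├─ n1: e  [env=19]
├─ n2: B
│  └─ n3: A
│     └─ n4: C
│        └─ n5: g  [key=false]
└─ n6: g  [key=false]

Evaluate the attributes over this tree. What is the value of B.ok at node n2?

1. n1.env = 19  [terminal]
2. n2.pre = true  [e.env > 18]
3. n3.tag = false  [B.pre == false]
4. n5.key = false  [terminal]
5. n4.key = 30  [30]
6. n4.acc = "ur"  ["ur"]
7. n4.depth = false  [g.key == true]
8. n4.off = true  [g.key == false]
9. n3.fin = 8  [C.key * -2 + 68]
10. n3.pre = true  [A.tag == false]
11. n2.tag = 19  [19]
12. n2.cnt = false  [A.fin > 8]
13. n2.ok = false  [A.pre == false]
14. n6.key = false  [terminal]
15. n0.wid = 17  [e.env - 2]
16. n0.mk = true  [g.key == false]

false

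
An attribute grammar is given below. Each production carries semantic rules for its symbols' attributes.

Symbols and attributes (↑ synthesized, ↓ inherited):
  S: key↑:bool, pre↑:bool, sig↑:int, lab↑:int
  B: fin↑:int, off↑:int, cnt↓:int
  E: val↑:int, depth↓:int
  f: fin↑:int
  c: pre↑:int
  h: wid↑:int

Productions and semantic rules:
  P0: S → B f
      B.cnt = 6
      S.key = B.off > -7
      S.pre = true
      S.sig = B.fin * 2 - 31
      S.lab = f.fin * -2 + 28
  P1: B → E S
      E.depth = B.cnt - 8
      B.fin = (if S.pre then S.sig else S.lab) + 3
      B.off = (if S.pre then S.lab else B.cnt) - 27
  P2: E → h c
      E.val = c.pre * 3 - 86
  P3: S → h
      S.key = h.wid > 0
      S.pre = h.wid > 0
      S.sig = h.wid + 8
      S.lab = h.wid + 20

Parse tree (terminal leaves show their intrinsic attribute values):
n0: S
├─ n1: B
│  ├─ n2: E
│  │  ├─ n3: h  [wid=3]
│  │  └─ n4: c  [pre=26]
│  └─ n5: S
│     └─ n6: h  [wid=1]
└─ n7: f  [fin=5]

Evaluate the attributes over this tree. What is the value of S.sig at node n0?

-7

1. n1.cnt = 6  [6]
2. n2.depth = -2  [B.cnt - 8]
3. n3.wid = 3  [terminal]
4. n4.pre = 26  [terminal]
5. n2.val = -8  [c.pre * 3 - 86]
6. n6.wid = 1  [terminal]
7. n5.key = true  [h.wid > 0]
8. n5.pre = true  [h.wid > 0]
9. n5.sig = 9  [h.wid + 8]
10. n5.lab = 21  [h.wid + 20]
11. n1.fin = 12  [(if S.pre then S.sig else S.lab) + 3]
12. n1.off = -6  [(if S.pre then S.lab else B.cnt) - 27]
13. n7.fin = 5  [terminal]
14. n0.key = true  [B.off > -7]
15. n0.pre = true  [true]
16. n0.sig = -7  [B.fin * 2 - 31]
17. n0.lab = 18  [f.fin * -2 + 28]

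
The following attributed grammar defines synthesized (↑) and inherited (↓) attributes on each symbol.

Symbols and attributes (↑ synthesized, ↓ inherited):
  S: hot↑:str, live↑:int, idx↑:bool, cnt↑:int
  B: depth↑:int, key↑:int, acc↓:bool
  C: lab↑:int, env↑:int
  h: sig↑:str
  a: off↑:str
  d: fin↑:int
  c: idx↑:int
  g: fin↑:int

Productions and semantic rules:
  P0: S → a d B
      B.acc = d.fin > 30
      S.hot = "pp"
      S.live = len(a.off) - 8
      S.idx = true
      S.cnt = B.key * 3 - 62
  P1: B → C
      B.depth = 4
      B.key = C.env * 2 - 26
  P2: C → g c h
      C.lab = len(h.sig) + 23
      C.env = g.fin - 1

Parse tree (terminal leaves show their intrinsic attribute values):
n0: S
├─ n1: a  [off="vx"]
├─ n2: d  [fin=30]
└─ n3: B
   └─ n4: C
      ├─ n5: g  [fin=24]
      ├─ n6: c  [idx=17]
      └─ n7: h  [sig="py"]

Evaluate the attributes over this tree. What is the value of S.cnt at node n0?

1. n1.off = "vx"  [terminal]
2. n2.fin = 30  [terminal]
3. n3.acc = false  [d.fin > 30]
4. n5.fin = 24  [terminal]
5. n6.idx = 17  [terminal]
6. n7.sig = "py"  [terminal]
7. n4.lab = 25  [len(h.sig) + 23]
8. n4.env = 23  [g.fin - 1]
9. n3.depth = 4  [4]
10. n3.key = 20  [C.env * 2 - 26]
11. n0.hot = "pp"  ["pp"]
12. n0.live = -6  [len(a.off) - 8]
13. n0.idx = true  [true]
14. n0.cnt = -2  [B.key * 3 - 62]

-2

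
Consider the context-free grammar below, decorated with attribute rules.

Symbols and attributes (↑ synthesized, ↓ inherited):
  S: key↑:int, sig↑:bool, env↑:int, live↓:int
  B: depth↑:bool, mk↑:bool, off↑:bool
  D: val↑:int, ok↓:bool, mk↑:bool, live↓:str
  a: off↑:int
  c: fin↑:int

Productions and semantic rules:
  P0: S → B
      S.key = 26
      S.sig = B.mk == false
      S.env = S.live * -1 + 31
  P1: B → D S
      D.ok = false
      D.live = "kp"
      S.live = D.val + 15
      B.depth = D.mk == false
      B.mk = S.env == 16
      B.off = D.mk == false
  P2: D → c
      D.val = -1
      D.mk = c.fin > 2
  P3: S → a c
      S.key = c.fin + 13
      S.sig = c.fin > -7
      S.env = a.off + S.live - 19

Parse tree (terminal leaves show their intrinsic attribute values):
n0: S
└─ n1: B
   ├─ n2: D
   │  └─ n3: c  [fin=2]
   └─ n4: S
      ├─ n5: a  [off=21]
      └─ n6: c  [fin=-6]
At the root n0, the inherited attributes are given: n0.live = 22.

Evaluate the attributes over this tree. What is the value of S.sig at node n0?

1. n0.live = 22  [given at root]
2. n2.ok = false  [false]
3. n2.live = "kp"  ["kp"]
4. n3.fin = 2  [terminal]
5. n2.val = -1  [-1]
6. n2.mk = false  [c.fin > 2]
7. n4.live = 14  [D.val + 15]
8. n5.off = 21  [terminal]
9. n6.fin = -6  [terminal]
10. n4.key = 7  [c.fin + 13]
11. n4.sig = true  [c.fin > -7]
12. n4.env = 16  [a.off + S.live - 19]
13. n1.depth = true  [D.mk == false]
14. n1.mk = true  [S.env == 16]
15. n1.off = true  [D.mk == false]
16. n0.key = 26  [26]
17. n0.sig = false  [B.mk == false]
18. n0.env = 9  [S.live * -1 + 31]

false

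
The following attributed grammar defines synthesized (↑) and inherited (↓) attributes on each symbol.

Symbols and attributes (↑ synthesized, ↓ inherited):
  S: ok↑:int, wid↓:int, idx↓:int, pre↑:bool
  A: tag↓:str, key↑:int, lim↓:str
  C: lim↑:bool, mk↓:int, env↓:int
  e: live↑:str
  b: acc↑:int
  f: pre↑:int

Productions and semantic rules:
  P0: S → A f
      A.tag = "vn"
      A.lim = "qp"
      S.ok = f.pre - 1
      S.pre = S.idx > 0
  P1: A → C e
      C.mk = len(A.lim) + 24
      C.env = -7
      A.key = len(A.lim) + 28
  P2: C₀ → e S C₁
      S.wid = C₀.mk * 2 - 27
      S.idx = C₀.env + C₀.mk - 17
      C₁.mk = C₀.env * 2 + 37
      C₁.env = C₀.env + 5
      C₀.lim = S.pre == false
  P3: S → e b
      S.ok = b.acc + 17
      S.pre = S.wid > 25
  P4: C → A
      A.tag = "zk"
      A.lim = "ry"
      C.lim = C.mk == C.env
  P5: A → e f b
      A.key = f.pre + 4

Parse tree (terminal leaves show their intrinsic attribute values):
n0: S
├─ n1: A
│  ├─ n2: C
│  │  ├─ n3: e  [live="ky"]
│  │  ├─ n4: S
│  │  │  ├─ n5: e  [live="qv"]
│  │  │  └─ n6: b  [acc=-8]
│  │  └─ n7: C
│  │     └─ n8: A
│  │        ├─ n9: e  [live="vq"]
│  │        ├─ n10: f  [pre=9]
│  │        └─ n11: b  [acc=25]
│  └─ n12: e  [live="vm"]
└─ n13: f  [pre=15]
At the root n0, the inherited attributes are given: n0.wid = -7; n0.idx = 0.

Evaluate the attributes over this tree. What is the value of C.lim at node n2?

1. n0.wid = -7  [given at root]
2. n0.idx = 0  [given at root]
3. n1.tag = "vn"  ["vn"]
4. n1.lim = "qp"  ["qp"]
5. n2.mk = 26  [len(A.lim) + 24]
6. n2.env = -7  [-7]
7. n3.live = "ky"  [terminal]
8. n4.wid = 25  [C₀.mk * 2 - 27]
9. n4.idx = 2  [C₀.env + C₀.mk - 17]
10. n5.live = "qv"  [terminal]
11. n6.acc = -8  [terminal]
12. n4.ok = 9  [b.acc + 17]
13. n4.pre = false  [S.wid > 25]
14. n7.mk = 23  [C₀.env * 2 + 37]
15. n7.env = -2  [C₀.env + 5]
16. n8.tag = "zk"  ["zk"]
17. n8.lim = "ry"  ["ry"]
18. n9.live = "vq"  [terminal]
19. n10.pre = 9  [terminal]
20. n11.acc = 25  [terminal]
21. n8.key = 13  [f.pre + 4]
22. n7.lim = false  [C.mk == C.env]
23. n2.lim = true  [S.pre == false]
24. n12.live = "vm"  [terminal]
25. n1.key = 30  [len(A.lim) + 28]
26. n13.pre = 15  [terminal]
27. n0.ok = 14  [f.pre - 1]
28. n0.pre = false  [S.idx > 0]

true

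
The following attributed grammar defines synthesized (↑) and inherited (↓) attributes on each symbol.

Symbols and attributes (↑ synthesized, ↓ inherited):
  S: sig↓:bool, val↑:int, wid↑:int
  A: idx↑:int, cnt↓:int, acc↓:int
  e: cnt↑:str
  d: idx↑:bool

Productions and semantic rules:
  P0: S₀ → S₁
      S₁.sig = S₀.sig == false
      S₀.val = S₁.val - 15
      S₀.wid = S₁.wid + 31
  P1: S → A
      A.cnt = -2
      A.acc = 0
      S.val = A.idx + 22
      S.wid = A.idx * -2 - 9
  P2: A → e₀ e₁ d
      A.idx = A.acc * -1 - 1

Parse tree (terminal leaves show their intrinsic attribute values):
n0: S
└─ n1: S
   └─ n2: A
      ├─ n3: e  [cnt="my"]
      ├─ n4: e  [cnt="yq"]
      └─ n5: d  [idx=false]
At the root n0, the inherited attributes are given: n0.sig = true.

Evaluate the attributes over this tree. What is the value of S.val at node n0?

6

1. n0.sig = true  [given at root]
2. n1.sig = false  [S₀.sig == false]
3. n2.cnt = -2  [-2]
4. n2.acc = 0  [0]
5. n3.cnt = "my"  [terminal]
6. n4.cnt = "yq"  [terminal]
7. n5.idx = false  [terminal]
8. n2.idx = -1  [A.acc * -1 - 1]
9. n1.val = 21  [A.idx + 22]
10. n1.wid = -7  [A.idx * -2 - 9]
11. n0.val = 6  [S₁.val - 15]
12. n0.wid = 24  [S₁.wid + 31]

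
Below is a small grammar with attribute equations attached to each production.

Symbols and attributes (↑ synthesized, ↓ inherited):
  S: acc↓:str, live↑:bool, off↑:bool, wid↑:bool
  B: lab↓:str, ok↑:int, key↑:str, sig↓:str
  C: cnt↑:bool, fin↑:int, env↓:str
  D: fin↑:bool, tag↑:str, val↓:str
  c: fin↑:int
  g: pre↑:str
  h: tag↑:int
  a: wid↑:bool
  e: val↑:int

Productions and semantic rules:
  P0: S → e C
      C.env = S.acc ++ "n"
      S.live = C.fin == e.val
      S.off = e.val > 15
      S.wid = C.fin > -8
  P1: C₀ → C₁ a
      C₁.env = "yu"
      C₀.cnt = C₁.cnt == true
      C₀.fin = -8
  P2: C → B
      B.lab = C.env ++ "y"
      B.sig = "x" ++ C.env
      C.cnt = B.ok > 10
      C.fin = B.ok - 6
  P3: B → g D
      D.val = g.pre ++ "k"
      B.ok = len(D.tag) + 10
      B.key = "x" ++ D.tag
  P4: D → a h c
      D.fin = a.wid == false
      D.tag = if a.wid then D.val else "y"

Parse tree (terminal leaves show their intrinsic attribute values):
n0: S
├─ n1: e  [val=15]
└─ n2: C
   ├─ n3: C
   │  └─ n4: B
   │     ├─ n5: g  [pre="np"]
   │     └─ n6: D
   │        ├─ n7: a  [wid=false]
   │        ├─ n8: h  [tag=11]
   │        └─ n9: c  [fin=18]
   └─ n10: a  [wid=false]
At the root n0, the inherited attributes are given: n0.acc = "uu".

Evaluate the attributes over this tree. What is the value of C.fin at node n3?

5

1. n0.acc = "uu"  [given at root]
2. n1.val = 15  [terminal]
3. n2.env = "uun"  [S.acc ++ "n"]
4. n3.env = "yu"  ["yu"]
5. n4.lab = "yuy"  [C.env ++ "y"]
6. n4.sig = "xyu"  ["x" ++ C.env]
7. n5.pre = "np"  [terminal]
8. n6.val = "npk"  [g.pre ++ "k"]
9. n7.wid = false  [terminal]
10. n8.tag = 11  [terminal]
11. n9.fin = 18  [terminal]
12. n6.fin = true  [a.wid == false]
13. n6.tag = "y"  [if a.wid then D.val else "y"]
14. n4.ok = 11  [len(D.tag) + 10]
15. n4.key = "xy"  ["x" ++ D.tag]
16. n3.cnt = true  [B.ok > 10]
17. n3.fin = 5  [B.ok - 6]
18. n10.wid = false  [terminal]
19. n2.cnt = true  [C₁.cnt == true]
20. n2.fin = -8  [-8]
21. n0.live = false  [C.fin == e.val]
22. n0.off = false  [e.val > 15]
23. n0.wid = false  [C.fin > -8]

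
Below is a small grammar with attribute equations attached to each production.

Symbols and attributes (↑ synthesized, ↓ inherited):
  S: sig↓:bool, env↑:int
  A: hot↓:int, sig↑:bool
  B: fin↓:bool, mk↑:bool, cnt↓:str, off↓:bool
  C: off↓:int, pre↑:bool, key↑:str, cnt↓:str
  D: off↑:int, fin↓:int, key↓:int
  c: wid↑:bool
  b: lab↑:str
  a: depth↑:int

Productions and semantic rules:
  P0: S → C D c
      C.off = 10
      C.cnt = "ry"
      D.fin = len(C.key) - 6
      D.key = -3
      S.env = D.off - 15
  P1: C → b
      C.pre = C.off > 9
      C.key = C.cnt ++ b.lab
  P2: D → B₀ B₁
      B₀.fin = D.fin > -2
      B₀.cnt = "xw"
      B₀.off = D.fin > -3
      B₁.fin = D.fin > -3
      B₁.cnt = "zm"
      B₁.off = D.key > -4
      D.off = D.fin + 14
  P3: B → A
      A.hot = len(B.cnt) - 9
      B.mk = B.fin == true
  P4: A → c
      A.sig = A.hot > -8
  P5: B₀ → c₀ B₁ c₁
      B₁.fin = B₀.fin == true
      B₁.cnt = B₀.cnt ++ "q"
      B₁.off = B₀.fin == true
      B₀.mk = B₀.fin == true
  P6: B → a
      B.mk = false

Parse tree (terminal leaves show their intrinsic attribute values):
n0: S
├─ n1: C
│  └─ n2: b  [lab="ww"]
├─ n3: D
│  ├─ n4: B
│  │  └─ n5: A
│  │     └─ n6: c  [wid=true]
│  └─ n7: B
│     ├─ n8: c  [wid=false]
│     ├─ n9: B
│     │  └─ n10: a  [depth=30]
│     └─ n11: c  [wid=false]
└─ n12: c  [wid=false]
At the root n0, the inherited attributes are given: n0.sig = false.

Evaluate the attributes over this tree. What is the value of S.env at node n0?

1. n0.sig = false  [given at root]
2. n1.off = 10  [10]
3. n1.cnt = "ry"  ["ry"]
4. n2.lab = "ww"  [terminal]
5. n1.pre = true  [C.off > 9]
6. n1.key = "ryww"  [C.cnt ++ b.lab]
7. n3.fin = -2  [len(C.key) - 6]
8. n3.key = -3  [-3]
9. n4.fin = false  [D.fin > -2]
10. n4.cnt = "xw"  ["xw"]
11. n4.off = true  [D.fin > -3]
12. n5.hot = -7  [len(B.cnt) - 9]
13. n6.wid = true  [terminal]
14. n5.sig = true  [A.hot > -8]
15. n4.mk = false  [B.fin == true]
16. n7.fin = true  [D.fin > -3]
17. n7.cnt = "zm"  ["zm"]
18. n7.off = true  [D.key > -4]
19. n8.wid = false  [terminal]
20. n9.fin = true  [B₀.fin == true]
21. n9.cnt = "zmq"  [B₀.cnt ++ "q"]
22. n9.off = true  [B₀.fin == true]
23. n10.depth = 30  [terminal]
24. n9.mk = false  [false]
25. n11.wid = false  [terminal]
26. n7.mk = true  [B₀.fin == true]
27. n3.off = 12  [D.fin + 14]
28. n12.wid = false  [terminal]
29. n0.env = -3  [D.off - 15]

-3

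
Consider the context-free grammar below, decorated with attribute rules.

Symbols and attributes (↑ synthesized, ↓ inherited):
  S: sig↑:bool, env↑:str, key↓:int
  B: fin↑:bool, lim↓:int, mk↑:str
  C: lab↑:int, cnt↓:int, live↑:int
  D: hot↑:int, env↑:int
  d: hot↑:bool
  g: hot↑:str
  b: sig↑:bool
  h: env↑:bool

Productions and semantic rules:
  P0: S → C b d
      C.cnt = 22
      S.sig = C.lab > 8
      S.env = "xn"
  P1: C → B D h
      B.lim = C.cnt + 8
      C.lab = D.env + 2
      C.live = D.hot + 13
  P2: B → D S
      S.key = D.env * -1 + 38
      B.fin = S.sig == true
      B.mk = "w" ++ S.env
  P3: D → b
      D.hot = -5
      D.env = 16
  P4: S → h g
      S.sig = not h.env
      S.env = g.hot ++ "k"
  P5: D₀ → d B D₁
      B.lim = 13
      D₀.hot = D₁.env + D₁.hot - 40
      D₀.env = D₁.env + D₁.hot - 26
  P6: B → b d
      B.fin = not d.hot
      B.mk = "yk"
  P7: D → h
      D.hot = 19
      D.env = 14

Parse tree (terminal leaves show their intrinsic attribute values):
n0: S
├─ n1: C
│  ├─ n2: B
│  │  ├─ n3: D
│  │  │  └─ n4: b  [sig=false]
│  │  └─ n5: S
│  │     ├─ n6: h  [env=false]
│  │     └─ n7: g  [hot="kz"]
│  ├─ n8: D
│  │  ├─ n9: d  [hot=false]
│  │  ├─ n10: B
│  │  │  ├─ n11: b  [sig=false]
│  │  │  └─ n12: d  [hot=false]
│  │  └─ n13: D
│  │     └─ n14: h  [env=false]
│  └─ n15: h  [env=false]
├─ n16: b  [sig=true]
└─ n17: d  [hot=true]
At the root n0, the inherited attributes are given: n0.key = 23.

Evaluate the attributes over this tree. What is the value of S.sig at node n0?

true

1. n0.key = 23  [given at root]
2. n1.cnt = 22  [22]
3. n2.lim = 30  [C.cnt + 8]
4. n4.sig = false  [terminal]
5. n3.hot = -5  [-5]
6. n3.env = 16  [16]
7. n5.key = 22  [D.env * -1 + 38]
8. n6.env = false  [terminal]
9. n7.hot = "kz"  [terminal]
10. n5.sig = true  [not h.env]
11. n5.env = "kzk"  [g.hot ++ "k"]
12. n2.fin = true  [S.sig == true]
13. n2.mk = "wkzk"  ["w" ++ S.env]
14. n9.hot = false  [terminal]
15. n10.lim = 13  [13]
16. n11.sig = false  [terminal]
17. n12.hot = false  [terminal]
18. n10.fin = true  [not d.hot]
19. n10.mk = "yk"  ["yk"]
20. n14.env = false  [terminal]
21. n13.hot = 19  [19]
22. n13.env = 14  [14]
23. n8.hot = -7  [D₁.env + D₁.hot - 40]
24. n8.env = 7  [D₁.env + D₁.hot - 26]
25. n15.env = false  [terminal]
26. n1.lab = 9  [D.env + 2]
27. n1.live = 6  [D.hot + 13]
28. n16.sig = true  [terminal]
29. n17.hot = true  [terminal]
30. n0.sig = true  [C.lab > 8]
31. n0.env = "xn"  ["xn"]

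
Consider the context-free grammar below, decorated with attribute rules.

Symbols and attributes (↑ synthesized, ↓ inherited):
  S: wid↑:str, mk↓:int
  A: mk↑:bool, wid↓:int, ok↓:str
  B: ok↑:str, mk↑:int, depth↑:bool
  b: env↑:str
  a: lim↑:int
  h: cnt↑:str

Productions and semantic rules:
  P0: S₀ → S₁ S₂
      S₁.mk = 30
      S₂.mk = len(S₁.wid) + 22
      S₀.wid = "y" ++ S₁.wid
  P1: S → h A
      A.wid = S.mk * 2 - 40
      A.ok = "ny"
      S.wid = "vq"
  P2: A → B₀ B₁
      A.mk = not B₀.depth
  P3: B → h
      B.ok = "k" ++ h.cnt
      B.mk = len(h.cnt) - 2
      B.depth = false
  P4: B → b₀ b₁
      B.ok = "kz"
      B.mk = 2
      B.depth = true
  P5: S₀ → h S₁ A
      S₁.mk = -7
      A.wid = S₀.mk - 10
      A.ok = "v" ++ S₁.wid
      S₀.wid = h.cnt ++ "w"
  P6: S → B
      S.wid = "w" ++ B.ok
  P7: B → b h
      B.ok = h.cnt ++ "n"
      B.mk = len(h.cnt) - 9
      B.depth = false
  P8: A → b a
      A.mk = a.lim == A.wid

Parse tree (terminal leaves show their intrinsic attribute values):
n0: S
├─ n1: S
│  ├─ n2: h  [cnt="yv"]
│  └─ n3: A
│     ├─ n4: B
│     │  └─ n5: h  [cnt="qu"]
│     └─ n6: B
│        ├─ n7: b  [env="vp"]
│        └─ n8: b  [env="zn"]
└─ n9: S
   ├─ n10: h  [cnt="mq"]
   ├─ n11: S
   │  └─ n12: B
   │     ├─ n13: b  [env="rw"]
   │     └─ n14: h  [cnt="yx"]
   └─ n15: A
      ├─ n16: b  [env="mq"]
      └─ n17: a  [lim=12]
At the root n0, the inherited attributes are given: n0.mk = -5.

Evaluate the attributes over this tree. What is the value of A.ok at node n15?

1. n0.mk = -5  [given at root]
2. n1.mk = 30  [30]
3. n2.cnt = "yv"  [terminal]
4. n3.wid = 20  [S.mk * 2 - 40]
5. n3.ok = "ny"  ["ny"]
6. n5.cnt = "qu"  [terminal]
7. n4.ok = "kqu"  ["k" ++ h.cnt]
8. n4.mk = 0  [len(h.cnt) - 2]
9. n4.depth = false  [false]
10. n7.env = "vp"  [terminal]
11. n8.env = "zn"  [terminal]
12. n6.ok = "kz"  ["kz"]
13. n6.mk = 2  [2]
14. n6.depth = true  [true]
15. n3.mk = true  [not B₀.depth]
16. n1.wid = "vq"  ["vq"]
17. n9.mk = 24  [len(S₁.wid) + 22]
18. n10.cnt = "mq"  [terminal]
19. n11.mk = -7  [-7]
20. n13.env = "rw"  [terminal]
21. n14.cnt = "yx"  [terminal]
22. n12.ok = "yxn"  [h.cnt ++ "n"]
23. n12.mk = -7  [len(h.cnt) - 9]
24. n12.depth = false  [false]
25. n11.wid = "wyxn"  ["w" ++ B.ok]
26. n15.wid = 14  [S₀.mk - 10]
27. n15.ok = "vwyxn"  ["v" ++ S₁.wid]
28. n16.env = "mq"  [terminal]
29. n17.lim = 12  [terminal]
30. n15.mk = false  [a.lim == A.wid]
31. n9.wid = "mqw"  [h.cnt ++ "w"]
32. n0.wid = "yvq"  ["y" ++ S₁.wid]

"vwyxn"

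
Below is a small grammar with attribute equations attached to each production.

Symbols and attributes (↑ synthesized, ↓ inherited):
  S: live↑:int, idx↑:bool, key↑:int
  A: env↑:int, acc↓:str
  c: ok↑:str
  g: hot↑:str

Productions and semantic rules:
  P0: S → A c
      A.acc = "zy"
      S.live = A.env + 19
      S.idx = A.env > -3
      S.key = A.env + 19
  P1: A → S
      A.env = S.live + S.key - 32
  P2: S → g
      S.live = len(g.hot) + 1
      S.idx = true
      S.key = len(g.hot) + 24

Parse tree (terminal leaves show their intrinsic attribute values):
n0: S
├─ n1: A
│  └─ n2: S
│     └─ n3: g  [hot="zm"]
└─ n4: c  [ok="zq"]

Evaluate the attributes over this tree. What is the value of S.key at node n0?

1. n1.acc = "zy"  ["zy"]
2. n3.hot = "zm"  [terminal]
3. n2.live = 3  [len(g.hot) + 1]
4. n2.idx = true  [true]
5. n2.key = 26  [len(g.hot) + 24]
6. n1.env = -3  [S.live + S.key - 32]
7. n4.ok = "zq"  [terminal]
8. n0.live = 16  [A.env + 19]
9. n0.idx = false  [A.env > -3]
10. n0.key = 16  [A.env + 19]

16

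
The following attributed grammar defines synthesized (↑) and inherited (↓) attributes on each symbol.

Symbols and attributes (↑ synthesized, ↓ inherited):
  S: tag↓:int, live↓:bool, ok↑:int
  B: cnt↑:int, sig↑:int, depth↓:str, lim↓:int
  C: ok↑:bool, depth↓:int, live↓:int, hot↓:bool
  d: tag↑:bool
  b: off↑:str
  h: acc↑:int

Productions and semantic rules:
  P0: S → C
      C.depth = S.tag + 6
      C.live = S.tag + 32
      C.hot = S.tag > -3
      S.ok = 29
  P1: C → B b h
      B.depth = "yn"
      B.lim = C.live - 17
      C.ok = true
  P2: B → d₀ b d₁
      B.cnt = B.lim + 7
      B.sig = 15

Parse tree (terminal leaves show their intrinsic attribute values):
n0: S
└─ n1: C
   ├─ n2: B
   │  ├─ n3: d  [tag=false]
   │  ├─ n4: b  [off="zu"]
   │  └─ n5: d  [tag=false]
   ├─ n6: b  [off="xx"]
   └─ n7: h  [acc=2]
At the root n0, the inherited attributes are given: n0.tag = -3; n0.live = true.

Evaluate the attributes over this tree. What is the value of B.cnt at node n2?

1. n0.tag = -3  [given at root]
2. n0.live = true  [given at root]
3. n1.depth = 3  [S.tag + 6]
4. n1.live = 29  [S.tag + 32]
5. n1.hot = false  [S.tag > -3]
6. n2.depth = "yn"  ["yn"]
7. n2.lim = 12  [C.live - 17]
8. n3.tag = false  [terminal]
9. n4.off = "zu"  [terminal]
10. n5.tag = false  [terminal]
11. n2.cnt = 19  [B.lim + 7]
12. n2.sig = 15  [15]
13. n6.off = "xx"  [terminal]
14. n7.acc = 2  [terminal]
15. n1.ok = true  [true]
16. n0.ok = 29  [29]

19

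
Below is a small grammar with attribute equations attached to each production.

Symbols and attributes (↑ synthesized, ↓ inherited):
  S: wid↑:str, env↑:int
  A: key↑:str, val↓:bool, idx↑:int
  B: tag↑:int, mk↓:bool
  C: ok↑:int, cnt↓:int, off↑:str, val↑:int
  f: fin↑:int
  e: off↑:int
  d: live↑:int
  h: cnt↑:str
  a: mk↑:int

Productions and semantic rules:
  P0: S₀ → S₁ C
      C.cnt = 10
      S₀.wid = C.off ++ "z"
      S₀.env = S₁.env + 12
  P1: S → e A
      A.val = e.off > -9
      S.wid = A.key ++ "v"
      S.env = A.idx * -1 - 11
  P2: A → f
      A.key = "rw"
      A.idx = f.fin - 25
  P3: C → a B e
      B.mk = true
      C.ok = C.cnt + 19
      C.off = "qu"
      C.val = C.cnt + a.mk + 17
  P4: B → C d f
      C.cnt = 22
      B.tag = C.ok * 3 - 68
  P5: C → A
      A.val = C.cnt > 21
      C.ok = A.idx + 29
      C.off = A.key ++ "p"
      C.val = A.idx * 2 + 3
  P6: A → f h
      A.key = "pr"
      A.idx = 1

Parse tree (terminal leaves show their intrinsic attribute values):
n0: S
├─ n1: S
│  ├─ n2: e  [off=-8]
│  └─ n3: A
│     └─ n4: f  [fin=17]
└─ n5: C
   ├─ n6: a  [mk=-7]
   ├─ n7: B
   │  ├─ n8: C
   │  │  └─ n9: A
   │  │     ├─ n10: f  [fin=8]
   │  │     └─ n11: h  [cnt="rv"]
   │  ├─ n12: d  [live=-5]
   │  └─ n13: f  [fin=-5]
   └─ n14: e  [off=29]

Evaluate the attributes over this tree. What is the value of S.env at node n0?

1. n2.off = -8  [terminal]
2. n3.val = true  [e.off > -9]
3. n4.fin = 17  [terminal]
4. n3.key = "rw"  ["rw"]
5. n3.idx = -8  [f.fin - 25]
6. n1.wid = "rwv"  [A.key ++ "v"]
7. n1.env = -3  [A.idx * -1 - 11]
8. n5.cnt = 10  [10]
9. n6.mk = -7  [terminal]
10. n7.mk = true  [true]
11. n8.cnt = 22  [22]
12. n9.val = true  [C.cnt > 21]
13. n10.fin = 8  [terminal]
14. n11.cnt = "rv"  [terminal]
15. n9.key = "pr"  ["pr"]
16. n9.idx = 1  [1]
17. n8.ok = 30  [A.idx + 29]
18. n8.off = "prp"  [A.key ++ "p"]
19. n8.val = 5  [A.idx * 2 + 3]
20. n12.live = -5  [terminal]
21. n13.fin = -5  [terminal]
22. n7.tag = 22  [C.ok * 3 - 68]
23. n14.off = 29  [terminal]
24. n5.ok = 29  [C.cnt + 19]
25. n5.off = "qu"  ["qu"]
26. n5.val = 20  [C.cnt + a.mk + 17]
27. n0.wid = "quz"  [C.off ++ "z"]
28. n0.env = 9  [S₁.env + 12]

9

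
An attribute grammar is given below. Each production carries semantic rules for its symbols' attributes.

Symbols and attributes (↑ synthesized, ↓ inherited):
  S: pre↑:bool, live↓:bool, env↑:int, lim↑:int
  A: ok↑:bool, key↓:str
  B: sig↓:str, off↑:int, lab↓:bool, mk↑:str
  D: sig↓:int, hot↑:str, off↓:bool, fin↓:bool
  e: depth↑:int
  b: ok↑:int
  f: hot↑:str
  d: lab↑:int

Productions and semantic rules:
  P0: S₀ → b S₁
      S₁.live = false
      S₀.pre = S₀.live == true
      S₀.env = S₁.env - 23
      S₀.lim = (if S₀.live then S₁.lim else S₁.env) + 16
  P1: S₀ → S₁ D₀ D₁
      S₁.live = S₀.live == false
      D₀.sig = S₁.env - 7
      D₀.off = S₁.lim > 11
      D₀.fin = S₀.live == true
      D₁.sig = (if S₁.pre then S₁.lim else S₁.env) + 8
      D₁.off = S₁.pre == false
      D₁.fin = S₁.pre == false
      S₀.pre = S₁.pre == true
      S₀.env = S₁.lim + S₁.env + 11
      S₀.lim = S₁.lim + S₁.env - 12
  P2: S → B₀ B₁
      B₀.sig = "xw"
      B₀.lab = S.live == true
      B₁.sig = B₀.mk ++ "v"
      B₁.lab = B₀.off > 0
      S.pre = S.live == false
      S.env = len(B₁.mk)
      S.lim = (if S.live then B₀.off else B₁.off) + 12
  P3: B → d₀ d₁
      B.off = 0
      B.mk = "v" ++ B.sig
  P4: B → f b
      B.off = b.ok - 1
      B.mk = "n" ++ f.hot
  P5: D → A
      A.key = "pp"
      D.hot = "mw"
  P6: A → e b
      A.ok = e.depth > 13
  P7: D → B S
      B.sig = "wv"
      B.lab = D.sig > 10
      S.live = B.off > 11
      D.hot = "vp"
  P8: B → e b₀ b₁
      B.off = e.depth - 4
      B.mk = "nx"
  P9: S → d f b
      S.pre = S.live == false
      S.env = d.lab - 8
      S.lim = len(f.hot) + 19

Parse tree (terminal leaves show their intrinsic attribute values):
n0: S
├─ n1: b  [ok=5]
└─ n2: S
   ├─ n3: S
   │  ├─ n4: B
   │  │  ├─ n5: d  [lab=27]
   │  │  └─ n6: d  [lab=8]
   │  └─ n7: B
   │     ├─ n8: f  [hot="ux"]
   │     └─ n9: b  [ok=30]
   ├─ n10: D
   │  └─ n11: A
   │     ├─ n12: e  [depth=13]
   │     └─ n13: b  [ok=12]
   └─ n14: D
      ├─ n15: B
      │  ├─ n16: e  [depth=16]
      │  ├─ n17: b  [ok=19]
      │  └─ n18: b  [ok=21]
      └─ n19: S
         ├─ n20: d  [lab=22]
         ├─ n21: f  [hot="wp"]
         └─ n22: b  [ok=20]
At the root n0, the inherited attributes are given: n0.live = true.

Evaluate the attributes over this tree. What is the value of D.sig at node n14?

11

1. n0.live = true  [given at root]
2. n1.ok = 5  [terminal]
3. n2.live = false  [false]
4. n3.live = true  [S₀.live == false]
5. n4.sig = "xw"  ["xw"]
6. n4.lab = true  [S.live == true]
7. n5.lab = 27  [terminal]
8. n6.lab = 8  [terminal]
9. n4.off = 0  [0]
10. n4.mk = "vxw"  ["v" ++ B.sig]
11. n7.sig = "vxwv"  [B₀.mk ++ "v"]
12. n7.lab = false  [B₀.off > 0]
13. n8.hot = "ux"  [terminal]
14. n9.ok = 30  [terminal]
15. n7.off = 29  [b.ok - 1]
16. n7.mk = "nux"  ["n" ++ f.hot]
17. n3.pre = false  [S.live == false]
18. n3.env = 3  [len(B₁.mk)]
19. n3.lim = 12  [(if S.live then B₀.off else B₁.off) + 12]
20. n10.sig = -4  [S₁.env - 7]
21. n10.off = true  [S₁.lim > 11]
22. n10.fin = false  [S₀.live == true]
23. n11.key = "pp"  ["pp"]
24. n12.depth = 13  [terminal]
25. n13.ok = 12  [terminal]
26. n11.ok = false  [e.depth > 13]
27. n10.hot = "mw"  ["mw"]
28. n14.sig = 11  [(if S₁.pre then S₁.lim else S₁.env) + 8]
29. n14.off = true  [S₁.pre == false]
30. n14.fin = true  [S₁.pre == false]
31. n15.sig = "wv"  ["wv"]
32. n15.lab = true  [D.sig > 10]
33. n16.depth = 16  [terminal]
34. n17.ok = 19  [terminal]
35. n18.ok = 21  [terminal]
36. n15.off = 12  [e.depth - 4]
37. n15.mk = "nx"  ["nx"]
38. n19.live = true  [B.off > 11]
39. n20.lab = 22  [terminal]
40. n21.hot = "wp"  [terminal]
41. n22.ok = 20  [terminal]
42. n19.pre = false  [S.live == false]
43. n19.env = 14  [d.lab - 8]
44. n19.lim = 21  [len(f.hot) + 19]
45. n14.hot = "vp"  ["vp"]
46. n2.pre = false  [S₁.pre == true]
47. n2.env = 26  [S₁.lim + S₁.env + 11]
48. n2.lim = 3  [S₁.lim + S₁.env - 12]
49. n0.pre = true  [S₀.live == true]
50. n0.env = 3  [S₁.env - 23]
51. n0.lim = 19  [(if S₀.live then S₁.lim else S₁.env) + 16]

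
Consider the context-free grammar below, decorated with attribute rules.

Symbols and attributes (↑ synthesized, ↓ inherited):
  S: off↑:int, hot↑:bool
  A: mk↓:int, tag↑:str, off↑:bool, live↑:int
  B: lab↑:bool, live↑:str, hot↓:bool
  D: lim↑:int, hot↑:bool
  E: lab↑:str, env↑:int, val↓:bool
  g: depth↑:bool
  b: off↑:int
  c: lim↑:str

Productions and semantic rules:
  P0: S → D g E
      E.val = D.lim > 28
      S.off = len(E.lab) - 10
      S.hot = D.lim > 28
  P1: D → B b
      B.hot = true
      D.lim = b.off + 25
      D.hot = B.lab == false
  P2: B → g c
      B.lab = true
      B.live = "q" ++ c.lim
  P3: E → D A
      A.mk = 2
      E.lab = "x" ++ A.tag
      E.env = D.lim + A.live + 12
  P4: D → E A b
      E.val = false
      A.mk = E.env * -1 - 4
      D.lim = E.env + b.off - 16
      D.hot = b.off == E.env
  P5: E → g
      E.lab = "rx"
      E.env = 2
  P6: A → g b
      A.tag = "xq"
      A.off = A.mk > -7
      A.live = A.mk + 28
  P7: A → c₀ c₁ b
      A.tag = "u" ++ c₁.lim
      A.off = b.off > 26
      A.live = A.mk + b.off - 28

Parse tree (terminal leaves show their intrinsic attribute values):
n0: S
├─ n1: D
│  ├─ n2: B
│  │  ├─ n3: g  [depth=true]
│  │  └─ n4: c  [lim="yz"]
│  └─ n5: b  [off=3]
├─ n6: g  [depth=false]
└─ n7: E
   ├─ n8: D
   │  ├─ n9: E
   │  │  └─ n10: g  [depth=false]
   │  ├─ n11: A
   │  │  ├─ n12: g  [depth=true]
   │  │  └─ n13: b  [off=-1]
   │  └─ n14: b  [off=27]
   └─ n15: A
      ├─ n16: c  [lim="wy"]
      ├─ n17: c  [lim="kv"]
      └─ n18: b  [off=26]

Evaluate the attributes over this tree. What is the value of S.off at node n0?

1. n2.hot = true  [true]
2. n3.depth = true  [terminal]
3. n4.lim = "yz"  [terminal]
4. n2.lab = true  [true]
5. n2.live = "qyz"  ["q" ++ c.lim]
6. n5.off = 3  [terminal]
7. n1.lim = 28  [b.off + 25]
8. n1.hot = false  [B.lab == false]
9. n6.depth = false  [terminal]
10. n7.val = false  [D.lim > 28]
11. n9.val = false  [false]
12. n10.depth = false  [terminal]
13. n9.lab = "rx"  ["rx"]
14. n9.env = 2  [2]
15. n11.mk = -6  [E.env * -1 - 4]
16. n12.depth = true  [terminal]
17. n13.off = -1  [terminal]
18. n11.tag = "xq"  ["xq"]
19. n11.off = true  [A.mk > -7]
20. n11.live = 22  [A.mk + 28]
21. n14.off = 27  [terminal]
22. n8.lim = 13  [E.env + b.off - 16]
23. n8.hot = false  [b.off == E.env]
24. n15.mk = 2  [2]
25. n16.lim = "wy"  [terminal]
26. n17.lim = "kv"  [terminal]
27. n18.off = 26  [terminal]
28. n15.tag = "ukv"  ["u" ++ c₁.lim]
29. n15.off = false  [b.off > 26]
30. n15.live = 0  [A.mk + b.off - 28]
31. n7.lab = "xukv"  ["x" ++ A.tag]
32. n7.env = 25  [D.lim + A.live + 12]
33. n0.off = -6  [len(E.lab) - 10]
34. n0.hot = false  [D.lim > 28]

-6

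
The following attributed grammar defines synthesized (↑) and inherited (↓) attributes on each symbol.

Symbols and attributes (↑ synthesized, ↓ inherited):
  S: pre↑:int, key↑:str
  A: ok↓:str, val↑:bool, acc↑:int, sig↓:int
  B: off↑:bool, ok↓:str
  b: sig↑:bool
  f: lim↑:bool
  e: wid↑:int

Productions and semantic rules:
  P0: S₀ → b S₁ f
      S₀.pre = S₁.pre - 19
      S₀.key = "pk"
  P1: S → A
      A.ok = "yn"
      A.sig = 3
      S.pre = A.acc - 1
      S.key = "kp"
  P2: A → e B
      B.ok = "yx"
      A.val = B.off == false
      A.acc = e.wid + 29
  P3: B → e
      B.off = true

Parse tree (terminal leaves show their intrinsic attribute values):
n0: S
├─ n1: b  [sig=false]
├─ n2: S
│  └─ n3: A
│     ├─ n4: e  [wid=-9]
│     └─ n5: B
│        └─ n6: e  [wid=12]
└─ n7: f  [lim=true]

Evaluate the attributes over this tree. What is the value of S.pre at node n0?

1. n1.sig = false  [terminal]
2. n3.ok = "yn"  ["yn"]
3. n3.sig = 3  [3]
4. n4.wid = -9  [terminal]
5. n5.ok = "yx"  ["yx"]
6. n6.wid = 12  [terminal]
7. n5.off = true  [true]
8. n3.val = false  [B.off == false]
9. n3.acc = 20  [e.wid + 29]
10. n2.pre = 19  [A.acc - 1]
11. n2.key = "kp"  ["kp"]
12. n7.lim = true  [terminal]
13. n0.pre = 0  [S₁.pre - 19]
14. n0.key = "pk"  ["pk"]

0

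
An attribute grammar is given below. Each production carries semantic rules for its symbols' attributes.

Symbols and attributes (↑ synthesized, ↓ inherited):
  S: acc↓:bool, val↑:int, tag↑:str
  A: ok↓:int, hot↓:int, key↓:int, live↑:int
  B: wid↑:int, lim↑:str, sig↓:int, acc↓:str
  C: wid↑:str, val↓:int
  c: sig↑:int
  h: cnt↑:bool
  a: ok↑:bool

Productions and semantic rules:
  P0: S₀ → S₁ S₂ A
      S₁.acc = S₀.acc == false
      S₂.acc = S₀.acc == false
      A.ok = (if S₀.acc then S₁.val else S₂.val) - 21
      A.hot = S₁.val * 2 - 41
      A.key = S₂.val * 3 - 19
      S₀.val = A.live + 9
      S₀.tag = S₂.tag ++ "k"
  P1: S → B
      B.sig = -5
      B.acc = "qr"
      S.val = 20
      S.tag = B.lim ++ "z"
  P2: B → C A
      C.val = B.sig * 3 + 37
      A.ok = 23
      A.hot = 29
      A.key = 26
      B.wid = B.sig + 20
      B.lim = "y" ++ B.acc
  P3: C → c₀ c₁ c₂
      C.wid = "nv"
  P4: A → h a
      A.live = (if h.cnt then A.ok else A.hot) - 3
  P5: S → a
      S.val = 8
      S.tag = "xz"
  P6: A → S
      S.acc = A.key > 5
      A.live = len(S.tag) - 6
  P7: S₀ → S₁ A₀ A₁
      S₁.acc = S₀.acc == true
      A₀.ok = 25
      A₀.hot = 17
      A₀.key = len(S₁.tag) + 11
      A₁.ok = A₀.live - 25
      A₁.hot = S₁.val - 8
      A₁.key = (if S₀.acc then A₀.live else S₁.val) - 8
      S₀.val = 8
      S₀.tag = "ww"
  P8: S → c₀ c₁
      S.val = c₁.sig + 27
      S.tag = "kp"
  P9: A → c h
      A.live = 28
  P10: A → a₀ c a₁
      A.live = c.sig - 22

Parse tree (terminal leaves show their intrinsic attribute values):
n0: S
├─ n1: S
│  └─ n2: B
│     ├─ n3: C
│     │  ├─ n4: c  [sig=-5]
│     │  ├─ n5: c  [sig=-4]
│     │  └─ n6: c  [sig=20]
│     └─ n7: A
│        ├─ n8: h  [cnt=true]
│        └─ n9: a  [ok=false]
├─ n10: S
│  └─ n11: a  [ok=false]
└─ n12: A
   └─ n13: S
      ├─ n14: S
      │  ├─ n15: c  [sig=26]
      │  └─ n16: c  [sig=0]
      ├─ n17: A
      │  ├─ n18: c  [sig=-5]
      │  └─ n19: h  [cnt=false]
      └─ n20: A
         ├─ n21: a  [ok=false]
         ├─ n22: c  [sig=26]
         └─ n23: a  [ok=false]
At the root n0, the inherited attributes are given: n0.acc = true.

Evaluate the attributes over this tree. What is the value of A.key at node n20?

1. n0.acc = true  [given at root]
2. n1.acc = false  [S₀.acc == false]
3. n2.sig = -5  [-5]
4. n2.acc = "qr"  ["qr"]
5. n3.val = 22  [B.sig * 3 + 37]
6. n4.sig = -5  [terminal]
7. n5.sig = -4  [terminal]
8. n6.sig = 20  [terminal]
9. n3.wid = "nv"  ["nv"]
10. n7.ok = 23  [23]
11. n7.hot = 29  [29]
12. n7.key = 26  [26]
13. n8.cnt = true  [terminal]
14. n9.ok = false  [terminal]
15. n7.live = 20  [(if h.cnt then A.ok else A.hot) - 3]
16. n2.wid = 15  [B.sig + 20]
17. n2.lim = "yqr"  ["y" ++ B.acc]
18. n1.val = 20  [20]
19. n1.tag = "yqrz"  [B.lim ++ "z"]
20. n10.acc = false  [S₀.acc == false]
21. n11.ok = false  [terminal]
22. n10.val = 8  [8]
23. n10.tag = "xz"  ["xz"]
24. n12.ok = -1  [(if S₀.acc then S₁.val else S₂.val) - 21]
25. n12.hot = -1  [S₁.val * 2 - 41]
26. n12.key = 5  [S₂.val * 3 - 19]
27. n13.acc = false  [A.key > 5]
28. n14.acc = false  [S₀.acc == true]
29. n15.sig = 26  [terminal]
30. n16.sig = 0  [terminal]
31. n14.val = 27  [c₁.sig + 27]
32. n14.tag = "kp"  ["kp"]
33. n17.ok = 25  [25]
34. n17.hot = 17  [17]
35. n17.key = 13  [len(S₁.tag) + 11]
36. n18.sig = -5  [terminal]
37. n19.cnt = false  [terminal]
38. n17.live = 28  [28]
39. n20.ok = 3  [A₀.live - 25]
40. n20.hot = 19  [S₁.val - 8]
41. n20.key = 19  [(if S₀.acc then A₀.live else S₁.val) - 8]
42. n21.ok = false  [terminal]
43. n22.sig = 26  [terminal]
44. n23.ok = false  [terminal]
45. n20.live = 4  [c.sig - 22]
46. n13.val = 8  [8]
47. n13.tag = "ww"  ["ww"]
48. n12.live = -4  [len(S.tag) - 6]
49. n0.val = 5  [A.live + 9]
50. n0.tag = "xzk"  [S₂.tag ++ "k"]

19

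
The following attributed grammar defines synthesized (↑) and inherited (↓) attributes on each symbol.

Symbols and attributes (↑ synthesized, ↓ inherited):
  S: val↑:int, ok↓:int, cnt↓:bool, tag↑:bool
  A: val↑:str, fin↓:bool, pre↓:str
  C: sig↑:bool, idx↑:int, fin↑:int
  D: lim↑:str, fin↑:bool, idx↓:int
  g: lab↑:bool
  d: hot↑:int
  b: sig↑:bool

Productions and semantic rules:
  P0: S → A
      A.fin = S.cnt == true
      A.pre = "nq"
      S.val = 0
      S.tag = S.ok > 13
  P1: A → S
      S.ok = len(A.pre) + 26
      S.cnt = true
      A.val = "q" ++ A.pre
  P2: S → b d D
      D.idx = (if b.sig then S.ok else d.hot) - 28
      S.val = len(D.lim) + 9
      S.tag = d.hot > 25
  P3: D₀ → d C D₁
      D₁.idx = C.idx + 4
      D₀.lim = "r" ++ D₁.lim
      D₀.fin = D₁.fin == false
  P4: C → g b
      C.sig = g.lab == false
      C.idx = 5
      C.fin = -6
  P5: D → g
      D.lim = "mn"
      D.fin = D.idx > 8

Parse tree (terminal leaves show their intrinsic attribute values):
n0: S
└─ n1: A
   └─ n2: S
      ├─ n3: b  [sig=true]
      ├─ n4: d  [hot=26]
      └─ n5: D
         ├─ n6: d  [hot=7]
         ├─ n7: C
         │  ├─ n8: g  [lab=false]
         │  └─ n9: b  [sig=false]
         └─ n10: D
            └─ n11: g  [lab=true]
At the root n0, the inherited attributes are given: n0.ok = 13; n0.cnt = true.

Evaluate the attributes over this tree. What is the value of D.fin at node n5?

1. n0.ok = 13  [given at root]
2. n0.cnt = true  [given at root]
3. n1.fin = true  [S.cnt == true]
4. n1.pre = "nq"  ["nq"]
5. n2.ok = 28  [len(A.pre) + 26]
6. n2.cnt = true  [true]
7. n3.sig = true  [terminal]
8. n4.hot = 26  [terminal]
9. n5.idx = 0  [(if b.sig then S.ok else d.hot) - 28]
10. n6.hot = 7  [terminal]
11. n8.lab = false  [terminal]
12. n9.sig = false  [terminal]
13. n7.sig = true  [g.lab == false]
14. n7.idx = 5  [5]
15. n7.fin = -6  [-6]
16. n10.idx = 9  [C.idx + 4]
17. n11.lab = true  [terminal]
18. n10.lim = "mn"  ["mn"]
19. n10.fin = true  [D.idx > 8]
20. n5.lim = "rmn"  ["r" ++ D₁.lim]
21. n5.fin = false  [D₁.fin == false]
22. n2.val = 12  [len(D.lim) + 9]
23. n2.tag = true  [d.hot > 25]
24. n1.val = "qnq"  ["q" ++ A.pre]
25. n0.val = 0  [0]
26. n0.tag = false  [S.ok > 13]

false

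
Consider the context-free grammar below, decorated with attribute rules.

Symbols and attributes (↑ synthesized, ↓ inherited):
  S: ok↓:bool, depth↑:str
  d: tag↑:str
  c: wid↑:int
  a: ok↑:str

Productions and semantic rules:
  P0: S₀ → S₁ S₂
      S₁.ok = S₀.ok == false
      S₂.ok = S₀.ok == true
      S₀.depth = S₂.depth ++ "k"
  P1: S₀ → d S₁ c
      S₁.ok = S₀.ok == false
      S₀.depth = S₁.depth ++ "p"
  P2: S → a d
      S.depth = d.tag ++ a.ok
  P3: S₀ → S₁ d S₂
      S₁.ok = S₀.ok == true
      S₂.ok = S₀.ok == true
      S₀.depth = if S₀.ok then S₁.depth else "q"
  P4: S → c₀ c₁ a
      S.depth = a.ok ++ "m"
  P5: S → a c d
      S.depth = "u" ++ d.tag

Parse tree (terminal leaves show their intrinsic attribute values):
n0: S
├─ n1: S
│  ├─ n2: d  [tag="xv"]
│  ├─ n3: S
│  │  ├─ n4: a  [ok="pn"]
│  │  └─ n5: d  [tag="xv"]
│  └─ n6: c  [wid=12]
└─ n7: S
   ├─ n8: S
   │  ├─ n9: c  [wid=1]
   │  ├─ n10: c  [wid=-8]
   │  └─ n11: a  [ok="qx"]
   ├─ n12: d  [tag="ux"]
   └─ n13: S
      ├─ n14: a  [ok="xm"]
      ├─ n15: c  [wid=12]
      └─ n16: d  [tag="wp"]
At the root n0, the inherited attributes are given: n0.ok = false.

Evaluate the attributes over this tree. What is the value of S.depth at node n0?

1. n0.ok = false  [given at root]
2. n1.ok = true  [S₀.ok == false]
3. n2.tag = "xv"  [terminal]
4. n3.ok = false  [S₀.ok == false]
5. n4.ok = "pn"  [terminal]
6. n5.tag = "xv"  [terminal]
7. n3.depth = "xvpn"  [d.tag ++ a.ok]
8. n6.wid = 12  [terminal]
9. n1.depth = "xvpnp"  [S₁.depth ++ "p"]
10. n7.ok = false  [S₀.ok == true]
11. n8.ok = false  [S₀.ok == true]
12. n9.wid = 1  [terminal]
13. n10.wid = -8  [terminal]
14. n11.ok = "qx"  [terminal]
15. n8.depth = "qxm"  [a.ok ++ "m"]
16. n12.tag = "ux"  [terminal]
17. n13.ok = false  [S₀.ok == true]
18. n14.ok = "xm"  [terminal]
19. n15.wid = 12  [terminal]
20. n16.tag = "wp"  [terminal]
21. n13.depth = "uwp"  ["u" ++ d.tag]
22. n7.depth = "q"  [if S₀.ok then S₁.depth else "q"]
23. n0.depth = "qk"  [S₂.depth ++ "k"]

"qk"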